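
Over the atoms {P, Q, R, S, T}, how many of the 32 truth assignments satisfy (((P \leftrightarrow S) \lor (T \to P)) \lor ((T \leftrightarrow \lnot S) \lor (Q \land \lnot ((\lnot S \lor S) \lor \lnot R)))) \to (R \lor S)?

24

Initial set: {((((P \leftrightarrow S) \lor (T \to P)) \lor ((T \leftrightarrow \lnot S) \lor (Q \land \lnot ((\lnot S \lor S) \lor \lnot R)))) \to (R \lor S))}.
((((P \leftrightarrow S) \lor (T \to P)) \lor ((T \leftrightarrow \lnot S) \lor (Q \land \lnot ((\lnot S \lor S) \lor \lnot R)))) \to (R \lor S)): β-rule — branch into \lnot (((P \leftrightarrow S) \lor (T \to P)) \lor ((T \leftrightarrow \lnot S) \lor (Q \land \lnot ((\lnot S \lor S) \lor \lnot R))))  //  (R \lor S).
  branch 1 (add \lnot (((P \leftrightarrow S) \lor (T \to P)) \lor ((T \leftrightarrow \lnot S) \lor (Q \land \lnot ((\lnot S \lor S) \lor \lnot R))))):
    \lnot (((P \leftrightarrow S) \lor (T \to P)) \lor ((T \leftrightarrow \lnot S) \lor (Q \land \lnot ((\lnot S \lor S) \lor \lnot R)))): α-rule — add \lnot ((P \leftrightarrow S) \lor (T \to P)), \lnot ((T \leftrightarrow \lnot S) \lor (Q \land \lnot ((\lnot S \lor S) \lor \lnot R))).
    \lnot ((P \leftrightarrow S) \lor (T \to P)): α-rule — add \lnot (P \leftrightarrow S), \lnot (T \to P).
    \lnot ((T \leftrightarrow \lnot S) \lor (Q \land \lnot ((\lnot S \lor S) \lor \lnot R))): α-rule — add \lnot (T \leftrightarrow \lnot S), \lnot (Q \land \lnot ((\lnot S \lor S) \lor \lnot R)).
    \lnot (T \to P): α-rule — add T, \lnot P.
    \lnot (P \leftrightarrow S): β-rule — branch into P, \lnot S  //  \lnot P, S.
      branch 1.1 (add P, \lnot S):
        × closes — contains both P and \lnot P.
      branch 1.2 (add \lnot P, S):
        \lnot (T \leftrightarrow \lnot S): β-rule — branch into T, \lnot \lnot S  //  \lnot T, \lnot S.
          branch 1.2.1 (add T, \lnot \lnot S):
            \lnot (Q \land \lnot ((\lnot S \lor S) \lor \lnot R)): β-rule — branch into \lnot Q  //  \lnot \lnot ((\lnot S \lor S) \lor \lnot R).
              branch 1.2.1.1 (add \lnot Q):
                ○ open, literals {P=false, Q=false, S=true, T=true}.
              branch 1.2.1.2 (add \lnot \lnot ((\lnot S \lor S) \lor \lnot R)):
                \lnot \lnot ((\lnot S \lor S) \lor \lnot R): β-rule — branch into (\lnot S \lor S)  //  \lnot R.
                  branch 1.2.1.2.1 (add (\lnot S \lor S)):
                    (\lnot S \lor S): β-rule — branch into \lnot S  //  S.
                      branch 1.2.1.2.1.1 (add \lnot S):
                        × closes — contains both S and \lnot S.
                      branch 1.2.1.2.1.2 (add S):
                        ○ open, literals {P=false, S=true, T=true}.
                  branch 1.2.1.2.2 (add \lnot R):
                    ○ open, literals {P=false, R=false, S=true, T=true}.
          branch 1.2.2 (add \lnot T, \lnot S):
            × closes — contains both T and \lnot T.
  branch 2 (add (R \lor S)):
    (R \lor S): β-rule — branch into R  //  S.
      branch 2.1 (add R):
        ○ open, literals {R=true}.
      branch 2.2 (add S):
        ○ open, literals {S=true}.
3 branches closed, 5 open.
Each open branch fixes some atoms; the unmentioned ones are free. Counting distinct full assignments: branch {P=false, Q=false, S=true, T=true} (R) contributes 2 new; branch {P=false, S=true, T=true} (Q, R) contributes 2 new; branch {P=false, R=false, S=true, T=true} (Q) contributes 0 new; branch {R=true} (P, Q, S, T) contributes 14 new; branch {S=true} (P, Q, R, T) contributes 6 new. Total: 24.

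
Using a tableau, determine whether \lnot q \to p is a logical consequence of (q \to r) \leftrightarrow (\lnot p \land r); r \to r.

Initial set: {((q \to r) \leftrightarrow (\lnot p \land r)); (r \to r); \lnot (\lnot q \to p)}.
\lnot (\lnot q \to p): α-rule — add \lnot q, \lnot p.
((q \to r) \leftrightarrow (\lnot p \land r)): β-rule — branch into (q \to r), (\lnot p \land r)  //  \lnot (q \to r), \lnot (\lnot p \land r).
  branch 1 (add (q \to r), (\lnot p \land r)):
    (\lnot p \land r): α-rule — add \lnot p, r.
    (r \to r): β-rule — branch into \lnot r  //  r.
      branch 1.1 (add \lnot r):
        × closes — contains both r and \lnot r.
      branch 1.2 (add r):
        (q \to r): β-rule — branch into \lnot q  //  r.
          branch 1.2.1 (add \lnot q):
            ○ open, literals {p=false, q=false, r=true}.
          branch 1.2.2 (add r):
            ○ open, literals {p=false, q=false, r=true}.
  branch 2 (add \lnot (q \to r), \lnot (\lnot p \land r)):
    \lnot (q \to r): α-rule — add q, \lnot r.
    × closes — contains both q and \lnot q.
2 branches closed, 2 open.
An open branch gives a countermodel: p=false, q=false, r=true (unmentioned atoms arbitrary); the premises hold there but the conclusion fails.

No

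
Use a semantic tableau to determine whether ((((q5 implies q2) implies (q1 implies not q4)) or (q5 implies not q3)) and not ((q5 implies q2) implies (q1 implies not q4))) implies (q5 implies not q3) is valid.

Assume the negation and expand:
Initial set: {not (((((q5 implies q2) implies (q1 implies not q4)) or (q5 implies not q3)) and not ((q5 implies q2) implies (q1 implies not q4))) implies (q5 implies not q3))}.
not (((((q5 implies q2) implies (q1 implies not q4)) or (q5 implies not q3)) and not ((q5 implies q2) implies (q1 implies not q4))) implies (q5 implies not q3)): α-rule — add ((((q5 implies q2) implies (q1 implies not q4)) or (q5 implies not q3)) and not ((q5 implies q2) implies (q1 implies not q4))), not (q5 implies not q3).
((((q5 implies q2) implies (q1 implies not q4)) or (q5 implies not q3)) and not ((q5 implies q2) implies (q1 implies not q4))): α-rule — add (((q5 implies q2) implies (q1 implies not q4)) or (q5 implies not q3)), not ((q5 implies q2) implies (q1 implies not q4)).
not (q5 implies not q3): α-rule — add q5, not not q3.
not ((q5 implies q2) implies (q1 implies not q4)): α-rule — add (q5 implies q2), not (q1 implies not q4).
not (q1 implies not q4): α-rule — add q1, not not q4.
(((q5 implies q2) implies (q1 implies not q4)) or (q5 implies not q3)): β-rule — branch into ((q5 implies q2) implies (q1 implies not q4))  //  (q5 implies not q3).
  branch 1 (add ((q5 implies q2) implies (q1 implies not q4))):
    (q5 implies q2): β-rule — branch into not q5  //  q2.
      branch 1.1 (add not q5):
        × closes — contains both q5 and not q5.
      branch 1.2 (add q2):
        ((q5 implies q2) implies (q1 implies not q4)): β-rule — branch into not (q5 implies q2)  //  (q1 implies not q4).
          branch 1.2.1 (add not (q5 implies q2)):
            not (q5 implies q2): α-rule — add q5, not q2.
            × closes — contains both q2 and not q2.
          branch 1.2.2 (add (q1 implies not q4)):
            (q1 implies not q4): β-rule — branch into not q1  //  not q4.
              branch 1.2.2.1 (add not q1):
                × closes — contains both q1 and not q1.
              branch 1.2.2.2 (add not q4):
                × closes — contains both q4 and not q4.
  branch 2 (add (q5 implies not q3)):
    (q5 implies q2): β-rule — branch into not q5  //  q2.
      branch 2.1 (add not q5):
        × closes — contains both q5 and not q5.
      branch 2.2 (add q2):
        (q5 implies not q3): β-rule — branch into not q5  //  not q3.
          branch 2.2.1 (add not q5):
            × closes — contains both q5 and not q5.
          branch 2.2.2 (add not q3):
            × closes — contains both q3 and not q3.
All 7 branches close.
Every branch closed, so the negation is unsatisfiable and the formula is valid.

Valid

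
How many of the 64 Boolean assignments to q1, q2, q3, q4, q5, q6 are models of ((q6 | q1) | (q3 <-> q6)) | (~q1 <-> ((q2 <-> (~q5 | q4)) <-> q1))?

Initial set: {(((q6 | q1) | (q3 <-> q6)) | (~q1 <-> ((q2 <-> (~q5 | q4)) <-> q1)))}.
(((q6 | q1) | (q3 <-> q6)) | (~q1 <-> ((q2 <-> (~q5 | q4)) <-> q1))): β-rule — branch into ((q6 | q1) | (q3 <-> q6))  //  (~q1 <-> ((q2 <-> (~q5 | q4)) <-> q1)).
  branch 1 (add ((q6 | q1) | (q3 <-> q6))):
    ((q6 | q1) | (q3 <-> q6)): β-rule — branch into (q6 | q1)  //  (q3 <-> q6).
      branch 1.1 (add (q6 | q1)):
        (q6 | q1): β-rule — branch into q6  //  q1.
          branch 1.1.1 (add q6):
            ○ open, literals {q6=T}.
          branch 1.1.2 (add q1):
            ○ open, literals {q1=T}.
      branch 1.2 (add (q3 <-> q6)):
        (q3 <-> q6): β-rule — branch into q3, q6  //  ~q3, ~q6.
          branch 1.2.1 (add q3, q6):
            ○ open, literals {q3=T, q6=T}.
          branch 1.2.2 (add ~q3, ~q6):
            ○ open, literals {q3=F, q6=F}.
  branch 2 (add (~q1 <-> ((q2 <-> (~q5 | q4)) <-> q1))):
    (~q1 <-> ((q2 <-> (~q5 | q4)) <-> q1)): β-rule — branch into ~q1, ((q2 <-> (~q5 | q4)) <-> q1)  //  ~~q1, ~((q2 <-> (~q5 | q4)) <-> q1).
      branch 2.1 (add ~q1, ((q2 <-> (~q5 | q4)) <-> q1)):
        ((q2 <-> (~q5 | q4)) <-> q1): β-rule — branch into (q2 <-> (~q5 | q4)), q1  //  ~(q2 <-> (~q5 | q4)), ~q1.
          branch 2.1.1 (add (q2 <-> (~q5 | q4)), q1):
            × closes — contains both q1 and ~q1.
          branch 2.1.2 (add ~(q2 <-> (~q5 | q4)), ~q1):
            ~(q2 <-> (~q5 | q4)): β-rule — branch into q2, ~(~q5 | q4)  //  ~q2, (~q5 | q4).
              branch 2.1.2.1 (add q2, ~(~q5 | q4)):
                ~(~q5 | q4): α-rule — add ~~q5, ~q4.
                ○ open, literals {q1=F, q2=T, q4=F, q5=T}.
              branch 2.1.2.2 (add ~q2, (~q5 | q4)):
                (~q5 | q4): β-rule — branch into ~q5  //  q4.
                  branch 2.1.2.2.1 (add ~q5):
                    ○ open, literals {q1=F, q2=F, q5=F}.
                  branch 2.1.2.2.2 (add q4):
                    ○ open, literals {q1=F, q2=F, q4=T}.
      branch 2.2 (add ~~q1, ~((q2 <-> (~q5 | q4)) <-> q1)):
        ~((q2 <-> (~q5 | q4)) <-> q1): β-rule — branch into (q2 <-> (~q5 | q4)), ~q1  //  ~(q2 <-> (~q5 | q4)), q1.
          branch 2.2.1 (add (q2 <-> (~q5 | q4)), ~q1):
            × closes — contains both q1 and ~q1.
          branch 2.2.2 (add ~(q2 <-> (~q5 | q4)), q1):
            ~(q2 <-> (~q5 | q4)): β-rule — branch into q2, ~(~q5 | q4)  //  ~q2, (~q5 | q4).
              branch 2.2.2.1 (add q2, ~(~q5 | q4)):
                ~(~q5 | q4): α-rule — add ~~q5, ~q4.
                ○ open, literals {q1=T, q2=T, q4=F, q5=T}.
              branch 2.2.2.2 (add ~q2, (~q5 | q4)):
                (~q5 | q4): β-rule — branch into ~q5  //  q4.
                  branch 2.2.2.2.1 (add ~q5):
                    ○ open, literals {q1=T, q2=F, q5=F}.
                  branch 2.2.2.2.2 (add q4):
                    ○ open, literals {q1=T, q2=F, q4=T}.
2 branches closed, 10 open.
Each open branch fixes some atoms; the unmentioned ones are free. Counting distinct full assignments: branch {q6=T} (q1, q2, q3, q4, q5) contributes 32 new; branch {q1=T} (q2, q3, q4, q5, q6) contributes 16 new; branch {q3=T, q6=T} (q1, q2, q4, q5) contributes 0 new; branch {q3=F, q6=F} (q1, q2, q4, q5) contributes 8 new; branch {q1=F, q2=T, q4=F, q5=T} (q3, q6) contributes 1 new; branch {q1=F, q2=F, q5=F} (q3, q4, q6) contributes 2 new; branch {q1=F, q2=F, q4=T} (q3, q5, q6) contributes 1 new; branch {q1=T, q2=T, q4=F, q5=T} (q3, q6) contributes 0 new; branch {q1=T, q2=F, q5=F} (q3, q4, q6) contributes 0 new; branch {q1=T, q2=F, q4=T} (q3, q5, q6) contributes 0 new. Total: 60.

60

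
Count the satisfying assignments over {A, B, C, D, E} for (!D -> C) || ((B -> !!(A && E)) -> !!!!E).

Initial set: {T ((!D -> C) || ((B -> !!(A && E)) -> !!!!E))}.
T ((!D -> C) || ((B -> !!(A && E)) -> !!!!E)): β-rule — branch into T (!D -> C)  //  T ((B -> !!(A && E)) -> !!!!E).
  branch 1 (add T (!D -> C)):
    T (!D -> C): β-rule — branch into F !D  //  T C.
      branch 1.1 (add F !D):
        ○ open, literals {D=true}.
      branch 1.2 (add T C):
        ○ open, literals {C=true}.
  branch 2 (add T ((B -> !!(A && E)) -> !!!!E)):
    T ((B -> !!(A && E)) -> !!!!E): β-rule — branch into F (B -> !!(A && E))  //  T !!!!E.
      branch 2.1 (add F (B -> !!(A && E))):
        F (B -> !!(A && E)): α-rule — add T B, F !!(A && E).
        F !!(A && E): drop double negation, giving F (A && E).
        F (A && E): β-rule — branch into F A  //  F E.
          branch 2.1.1 (add F A):
            ○ open, literals {A=false, B=true}.
          branch 2.1.2 (add F E):
            ○ open, literals {B=true, E=false}.
      branch 2.2 (add T !!!!E):
        T !!!!E: drop double negation, giving T !!E.
        T !!E: drop double negation, giving T E.
        ○ open, literals {E=true}.
0 branches closed, 5 open.
Each open branch fixes some atoms; the unmentioned ones are free. Counting distinct full assignments: branch {D=true} (A, B, C, E) contributes 16 new; branch {C=true} (A, B, D, E) contributes 8 new; branch {A=false, B=true} (C, D, E) contributes 2 new; branch {B=true, E=false} (A, C, D) contributes 1 new; branch {E=true} (A, B, C, D) contributes 3 new. Total: 30.

30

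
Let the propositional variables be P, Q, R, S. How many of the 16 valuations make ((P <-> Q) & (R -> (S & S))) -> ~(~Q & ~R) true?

Initial set: {T (((P <-> Q) & (R -> (S & S))) -> ~(~Q & ~R))}.
T (((P <-> Q) & (R -> (S & S))) -> ~(~Q & ~R)): β-rule — branch into F ((P <-> Q) & (R -> (S & S)))  //  T ~(~Q & ~R).
  branch 1 (add F ((P <-> Q) & (R -> (S & S)))):
    F ((P <-> Q) & (R -> (S & S))): β-rule — branch into F (P <-> Q)  //  F (R -> (S & S)).
      branch 1.1 (add F (P <-> Q)):
        F (P <-> Q): β-rule — branch into T P, F Q  //  F P, T Q.
          branch 1.1.1 (add T P, F Q):
            ○ open, literals {P=true, Q=false}.
          branch 1.1.2 (add F P, T Q):
            ○ open, literals {P=false, Q=true}.
      branch 1.2 (add F (R -> (S & S))):
        F (R -> (S & S)): α-rule — add T R, F (S & S).
        F (S & S): β-rule — branch into F S  //  F S.
          branch 1.2.1 (add F S):
            ○ open, literals {R=true, S=false}.
          branch 1.2.2 (add F S):
            ○ open, literals {R=true, S=false}.
  branch 2 (add T ~(~Q & ~R)):
    T ~(~Q & ~R): β-rule — branch into F ~Q  //  F ~R.
      branch 2.1 (add F ~Q):
        ○ open, literals {Q=true}.
      branch 2.2 (add F ~R):
        ○ open, literals {R=true}.
0 branches closed, 6 open.
Each open branch fixes some atoms; the unmentioned ones are free. Counting distinct full assignments: branch {P=true, Q=false} (R, S) contributes 4 new; branch {P=false, Q=true} (R, S) contributes 4 new; branch {R=true, S=false} (P, Q) contributes 2 new; branch {R=true, S=false} (P, Q) contributes 0 new; branch {Q=true} (P, R, S) contributes 3 new; branch {R=true} (P, Q, S) contributes 1 new. Total: 14.

14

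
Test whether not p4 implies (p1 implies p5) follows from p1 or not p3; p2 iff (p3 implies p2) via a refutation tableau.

No

Initial set: {T (p1 or not p3); T (p2 iff (p3 implies p2)); F (not p4 implies (p1 implies p5))}.
F (not p4 implies (p1 implies p5)): α-rule — add T not p4, F (p1 implies p5).
F (p1 implies p5): α-rule — add T p1, F p5.
T (p1 or not p3): β-rule — branch into T p1  //  T not p3.
  branch 1 (add T p1):
    T (p2 iff (p3 implies p2)): β-rule — branch into T p2, T (p3 implies p2)  //  F p2, F (p3 implies p2).
      branch 1.1 (add T p2, T (p3 implies p2)):
        T (p3 implies p2): β-rule — branch into F p3  //  T p2.
          branch 1.1.1 (add F p3):
            ○ open, literals {p1=T, p2=T, p3=F, p4=F, p5=F}.
          branch 1.1.2 (add T p2):
            ○ open, literals {p1=T, p2=T, p4=F, p5=F}.
      branch 1.2 (add F p2, F (p3 implies p2)):
        F (p3 implies p2): α-rule — add T p3, F p2.
        ○ open, literals {p1=T, p2=F, p3=T, p4=F, p5=F}.
  branch 2 (add T not p3):
    T (p2 iff (p3 implies p2)): β-rule — branch into T p2, T (p3 implies p2)  //  F p2, F (p3 implies p2).
      branch 2.1 (add T p2, T (p3 implies p2)):
        T (p3 implies p2): β-rule — branch into F p3  //  T p2.
          branch 2.1.1 (add F p3):
            ○ open, literals {p1=T, p2=T, p3=F, p4=F, p5=F}.
          branch 2.1.2 (add T p2):
            ○ open, literals {p1=T, p2=T, p3=F, p4=F, p5=F}.
      branch 2.2 (add F p2, F (p3 implies p2)):
        F (p3 implies p2): α-rule — add T p3, F p2.
        × closes — contains both p3 and not p3.
1 branch closed, 5 open.
An open branch gives a countermodel: p1=T, p2=T, p3=F, p4=F, p5=F (unmentioned atoms arbitrary); the premises hold there but the conclusion fails.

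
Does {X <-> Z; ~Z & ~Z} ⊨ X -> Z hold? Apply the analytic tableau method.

Initial set: {T (X <-> Z); T (~Z & ~Z); F (X -> Z)}.
T (~Z & ~Z): α-rule — add T ~Z, T ~Z.
F (X -> Z): α-rule — add T X, F Z.
T (X <-> Z): β-rule — branch into T X, T Z  //  F X, F Z.
  branch 1 (add T X, T Z):
    × closes — contains both Z and ~Z.
  branch 2 (add F X, F Z):
    × closes — contains both X and ~X.
All 2 branches close.
Every branch closed, so the premises entail the conclusion.

Yes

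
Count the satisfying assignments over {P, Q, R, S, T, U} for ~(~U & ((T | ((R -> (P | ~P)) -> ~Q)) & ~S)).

52

Initial set: {~(~U & ((T | ((R -> (P | ~P)) -> ~Q)) & ~S))}.
~(~U & ((T | ((R -> (P | ~P)) -> ~Q)) & ~S)): β-rule — branch into ~~U  //  ~((T | ((R -> (P | ~P)) -> ~Q)) & ~S).
  branch 1 (add ~~U):
    ○ open, literals {U=T}.
  branch 2 (add ~((T | ((R -> (P | ~P)) -> ~Q)) & ~S)):
    ~((T | ((R -> (P | ~P)) -> ~Q)) & ~S): β-rule — branch into ~(T | ((R -> (P | ~P)) -> ~Q))  //  ~~S.
      branch 2.1 (add ~(T | ((R -> (P | ~P)) -> ~Q))):
        ~(T | ((R -> (P | ~P)) -> ~Q)): α-rule — add ~T, ~((R -> (P | ~P)) -> ~Q).
        ~((R -> (P | ~P)) -> ~Q): α-rule — add (R -> (P | ~P)), ~~Q.
        (R -> (P | ~P)): β-rule — branch into ~R  //  (P | ~P).
          branch 2.1.1 (add ~R):
            ○ open, literals {Q=T, R=F, T=F}.
          branch 2.1.2 (add (P | ~P)):
            (P | ~P): β-rule — branch into P  //  ~P.
              branch 2.1.2.1 (add P):
                ○ open, literals {P=T, Q=T, T=F}.
              branch 2.1.2.2 (add ~P):
                ○ open, literals {P=F, Q=T, T=F}.
      branch 2.2 (add ~~S):
        ○ open, literals {S=T}.
0 branches closed, 5 open.
Each open branch fixes some atoms; the unmentioned ones are free. Counting distinct full assignments: branch {U=T} (P, Q, R, S, T) contributes 32 new; branch {Q=T, R=F, T=F} (P, S, U) contributes 4 new; branch {P=T, Q=T, T=F} (R, S, U) contributes 2 new; branch {P=F, Q=T, T=F} (R, S, U) contributes 2 new; branch {S=T} (P, Q, R, T, U) contributes 12 new. Total: 52.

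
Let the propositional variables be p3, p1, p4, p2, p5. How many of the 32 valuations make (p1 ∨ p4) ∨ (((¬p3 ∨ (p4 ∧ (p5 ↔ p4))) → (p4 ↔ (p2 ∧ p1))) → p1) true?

Initial set: {((p1 ∨ p4) ∨ (((¬p3 ∨ (p4 ∧ (p5 ↔ p4))) → (p4 ↔ (p2 ∧ p1))) → p1))}.
((p1 ∨ p4) ∨ (((¬p3 ∨ (p4 ∧ (p5 ↔ p4))) → (p4 ↔ (p2 ∧ p1))) → p1)): β-rule — branch into (p1 ∨ p4)  //  (((¬p3 ∨ (p4 ∧ (p5 ↔ p4))) → (p4 ↔ (p2 ∧ p1))) → p1).
  branch 1 (add (p1 ∨ p4)):
    (p1 ∨ p4): β-rule — branch into p1  //  p4.
      branch 1.1 (add p1):
        ○ open, literals {p1=T}.
      branch 1.2 (add p4):
        ○ open, literals {p4=T}.
  branch 2 (add (((¬p3 ∨ (p4 ∧ (p5 ↔ p4))) → (p4 ↔ (p2 ∧ p1))) → p1)):
    (((¬p3 ∨ (p4 ∧ (p5 ↔ p4))) → (p4 ↔ (p2 ∧ p1))) → p1): β-rule — branch into ¬((¬p3 ∨ (p4 ∧ (p5 ↔ p4))) → (p4 ↔ (p2 ∧ p1)))  //  p1.
      branch 2.1 (add ¬((¬p3 ∨ (p4 ∧ (p5 ↔ p4))) → (p4 ↔ (p2 ∧ p1)))):
        ¬((¬p3 ∨ (p4 ∧ (p5 ↔ p4))) → (p4 ↔ (p2 ∧ p1))): α-rule — add (¬p3 ∨ (p4 ∧ (p5 ↔ p4))), ¬(p4 ↔ (p2 ∧ p1)).
        (¬p3 ∨ (p4 ∧ (p5 ↔ p4))): β-rule — branch into ¬p3  //  (p4 ∧ (p5 ↔ p4)).
          branch 2.1.1 (add ¬p3):
            ¬(p4 ↔ (p2 ∧ p1)): β-rule — branch into p4, ¬(p2 ∧ p1)  //  ¬p4, (p2 ∧ p1).
              branch 2.1.1.1 (add p4, ¬(p2 ∧ p1)):
                ¬(p2 ∧ p1): β-rule — branch into ¬p2  //  ¬p1.
                  branch 2.1.1.1.1 (add ¬p2):
                    ○ open, literals {p2=F, p3=F, p4=T}.
                  branch 2.1.1.1.2 (add ¬p1):
                    ○ open, literals {p1=F, p3=F, p4=T}.
              branch 2.1.1.2 (add ¬p4, (p2 ∧ p1)):
                (p2 ∧ p1): α-rule — add p2, p1.
                ○ open, literals {p1=T, p2=T, p3=F, p4=F}.
          branch 2.1.2 (add (p4 ∧ (p5 ↔ p4))):
            (p4 ∧ (p5 ↔ p4)): α-rule — add p4, (p5 ↔ p4).
            ¬(p4 ↔ (p2 ∧ p1)): β-rule — branch into p4, ¬(p2 ∧ p1)  //  ¬p4, (p2 ∧ p1).
              branch 2.1.2.1 (add p4, ¬(p2 ∧ p1)):
                (p5 ↔ p4): β-rule — branch into p5, p4  //  ¬p5, ¬p4.
                  branch 2.1.2.1.1 (add p5, p4):
                    ¬(p2 ∧ p1): β-rule — branch into ¬p2  //  ¬p1.
                      branch 2.1.2.1.1.1 (add ¬p2):
                        ○ open, literals {p2=F, p4=T, p5=T}.
                      branch 2.1.2.1.1.2 (add ¬p1):
                        ○ open, literals {p1=F, p4=T, p5=T}.
                  branch 2.1.2.1.2 (add ¬p5, ¬p4):
                    × closes — contains both p4 and ¬p4.
              branch 2.1.2.2 (add ¬p4, (p2 ∧ p1)):
                × closes — contains both p4 and ¬p4.
      branch 2.2 (add p1):
        ○ open, literals {p1=T}.
2 branches closed, 8 open.
Each open branch fixes some atoms; the unmentioned ones are free. Counting distinct full assignments: branch {p1=T} (p3, p4, p2, p5) contributes 16 new; branch {p4=T} (p3, p1, p2, p5) contributes 8 new; branch {p2=F, p3=F, p4=T} (p1, p5) contributes 0 new; branch {p1=F, p3=F, p4=T} (p2, p5) contributes 0 new; branch {p1=T, p2=T, p3=F, p4=F} (p5) contributes 0 new; branch {p2=F, p4=T, p5=T} (p3, p1) contributes 0 new; branch {p1=F, p4=T, p5=T} (p3, p2) contributes 0 new; branch {p1=T} (p3, p4, p2, p5) contributes 0 new. Total: 24.

24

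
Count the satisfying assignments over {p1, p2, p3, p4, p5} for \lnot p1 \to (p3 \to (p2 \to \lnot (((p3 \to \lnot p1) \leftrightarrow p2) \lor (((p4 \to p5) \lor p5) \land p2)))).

Initial set: {T (\lnot p1 \to (p3 \to (p2 \to \lnot (((p3 \to \lnot p1) \leftrightarrow p2) \lor (((p4 \to p5) \lor p5) \land p2)))))}.
T (\lnot p1 \to (p3 \to (p2 \to \lnot (((p3 \to \lnot p1) \leftrightarrow p2) \lor (((p4 \to p5) \lor p5) \land p2))))): β-rule — branch into F \lnot p1  //  T (p3 \to (p2 \to \lnot (((p3 \to \lnot p1) \leftrightarrow p2) \lor (((p4 \to p5) \lor p5) \land p2)))).
  branch 1 (add F \lnot p1):
    ○ open, literals {p1=T}.
  branch 2 (add T (p3 \to (p2 \to \lnot (((p3 \to \lnot p1) \leftrightarrow p2) \lor (((p4 \to p5) \lor p5) \land p2))))):
    T (p3 \to (p2 \to \lnot (((p3 \to \lnot p1) \leftrightarrow p2) \lor (((p4 \to p5) \lor p5) \land p2)))): β-rule — branch into F p3  //  T (p2 \to \lnot (((p3 \to \lnot p1) \leftrightarrow p2) \lor (((p4 \to p5) \lor p5) \land p2))).
      branch 2.1 (add F p3):
        ○ open, literals {p3=F}.
      branch 2.2 (add T (p2 \to \lnot (((p3 \to \lnot p1) \leftrightarrow p2) \lor (((p4 \to p5) \lor p5) \land p2)))):
        T (p2 \to \lnot (((p3 \to \lnot p1) \leftrightarrow p2) \lor (((p4 \to p5) \lor p5) \land p2))): β-rule — branch into F p2  //  T \lnot (((p3 \to \lnot p1) \leftrightarrow p2) \lor (((p4 \to p5) \lor p5) \land p2)).
          branch 2.2.1 (add F p2):
            ○ open, literals {p2=F}.
          branch 2.2.2 (add T \lnot (((p3 \to \lnot p1) \leftrightarrow p2) \lor (((p4 \to p5) \lor p5) \land p2))):
            T \lnot (((p3 \to \lnot p1) \leftrightarrow p2) \lor (((p4 \to p5) \lor p5) \land p2)): α-rule — add F ((p3 \to \lnot p1) \leftrightarrow p2), F (((p4 \to p5) \lor p5) \land p2).
            F ((p3 \to \lnot p1) \leftrightarrow p2): β-rule — branch into T (p3 \to \lnot p1), F p2  //  F (p3 \to \lnot p1), T p2.
              branch 2.2.2.1 (add T (p3 \to \lnot p1), F p2):
                F (((p4 \to p5) \lor p5) \land p2): β-rule — branch into F ((p4 \to p5) \lor p5)  //  F p2.
                  branch 2.2.2.1.1 (add F ((p4 \to p5) \lor p5)):
                    F ((p4 \to p5) \lor p5): α-rule — add F (p4 \to p5), F p5.
                    F (p4 \to p5): α-rule — add T p4, F p5.
                    T (p3 \to \lnot p1): β-rule — branch into F p3  //  T \lnot p1.
                      branch 2.2.2.1.1.1 (add F p3):
                        ○ open, literals {p2=F, p3=F, p4=T, p5=F}.
                      branch 2.2.2.1.1.2 (add T \lnot p1):
                        ○ open, literals {p1=F, p2=F, p4=T, p5=F}.
                  branch 2.2.2.1.2 (add F p2):
                    T (p3 \to \lnot p1): β-rule — branch into F p3  //  T \lnot p1.
                      branch 2.2.2.1.2.1 (add F p3):
                        ○ open, literals {p2=F, p3=F}.
                      branch 2.2.2.1.2.2 (add T \lnot p1):
                        ○ open, literals {p1=F, p2=F}.
              branch 2.2.2.2 (add F (p3 \to \lnot p1), T p2):
                F (p3 \to \lnot p1): α-rule — add T p3, F \lnot p1.
                F (((p4 \to p5) \lor p5) \land p2): β-rule — branch into F ((p4 \to p5) \lor p5)  //  F p2.
                  branch 2.2.2.2.1 (add F ((p4 \to p5) \lor p5)):
                    F ((p4 \to p5) \lor p5): α-rule — add F (p4 \to p5), F p5.
                    F (p4 \to p5): α-rule — add T p4, F p5.
                    ○ open, literals {p1=T, p2=T, p3=T, p4=T, p5=F}.
                  branch 2.2.2.2.2 (add F p2):
                    × closes — contains both p2 and \lnot p2.
1 branch closed, 8 open.
Each open branch fixes some atoms; the unmentioned ones are free. Counting distinct full assignments: branch {p1=T} (p2, p3, p4, p5) contributes 16 new; branch {p3=F} (p1, p2, p4, p5) contributes 8 new; branch {p2=F} (p1, p3, p4, p5) contributes 4 new; branch {p2=F, p3=F, p4=T, p5=F} (p1) contributes 0 new; branch {p1=F, p2=F, p4=T, p5=F} (p3) contributes 0 new; branch {p2=F, p3=F} (p1, p4, p5) contributes 0 new; branch {p1=F, p2=F} (p3, p4, p5) contributes 0 new; branch {p1=T, p2=T, p3=T, p4=T, p5=F} (none free) contributes 0 new. Total: 28.

28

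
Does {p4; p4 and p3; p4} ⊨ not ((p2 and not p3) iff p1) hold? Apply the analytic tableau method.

No

Initial set: {T p4; T (p4 and p3); T p4; F not ((p2 and not p3) iff p1)}.
T (p4 and p3): α-rule — add T p4, T p3.
F not ((p2 and not p3) iff p1): β-rule — branch into T (p2 and not p3), T p1  //  F (p2 and not p3), F p1.
  branch 1 (add T (p2 and not p3), T p1):
    T (p2 and not p3): α-rule — add T p2, T not p3.
    × closes — contains both p3 and not p3.
  branch 2 (add F (p2 and not p3), F p1):
    F (p2 and not p3): β-rule — branch into F p2  //  F not p3.
      branch 2.1 (add F p2):
        ○ open, literals {p1=F, p2=F, p3=T, p4=T}.
      branch 2.2 (add F not p3):
        ○ open, literals {p1=F, p3=T, p4=T}.
1 branch closed, 2 open.
An open branch gives a countermodel: p1=F, p2=F, p3=T, p4=T (unmentioned atoms arbitrary); the premises hold there but the conclusion fails.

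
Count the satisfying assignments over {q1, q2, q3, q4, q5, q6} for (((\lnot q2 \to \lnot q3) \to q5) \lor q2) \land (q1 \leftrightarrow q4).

28

Initial set: {((((\lnot q2 \to \lnot q3) \to q5) \lor q2) \land (q1 \leftrightarrow q4))}.
((((\lnot q2 \to \lnot q3) \to q5) \lor q2) \land (q1 \leftrightarrow q4)): α-rule — add (((\lnot q2 \to \lnot q3) \to q5) \lor q2), (q1 \leftrightarrow q4).
(((\lnot q2 \to \lnot q3) \to q5) \lor q2): β-rule — branch into ((\lnot q2 \to \lnot q3) \to q5)  //  q2.
  branch 1 (add ((\lnot q2 \to \lnot q3) \to q5)):
    (q1 \leftrightarrow q4): β-rule — branch into q1, q4  //  \lnot q1, \lnot q4.
      branch 1.1 (add q1, q4):
        ((\lnot q2 \to \lnot q3) \to q5): β-rule — branch into \lnot (\lnot q2 \to \lnot q3)  //  q5.
          branch 1.1.1 (add \lnot (\lnot q2 \to \lnot q3)):
            \lnot (\lnot q2 \to \lnot q3): α-rule — add \lnot q2, \lnot \lnot q3.
            ○ open, literals {q1=true, q2=false, q3=true, q4=true}.
          branch 1.1.2 (add q5):
            ○ open, literals {q1=true, q4=true, q5=true}.
      branch 1.2 (add \lnot q1, \lnot q4):
        ((\lnot q2 \to \lnot q3) \to q5): β-rule — branch into \lnot (\lnot q2 \to \lnot q3)  //  q5.
          branch 1.2.1 (add \lnot (\lnot q2 \to \lnot q3)):
            \lnot (\lnot q2 \to \lnot q3): α-rule — add \lnot q2, \lnot \lnot q3.
            ○ open, literals {q1=false, q2=false, q3=true, q4=false}.
          branch 1.2.2 (add q5):
            ○ open, literals {q1=false, q4=false, q5=true}.
  branch 2 (add q2):
    (q1 \leftrightarrow q4): β-rule — branch into q1, q4  //  \lnot q1, \lnot q4.
      branch 2.1 (add q1, q4):
        ○ open, literals {q1=true, q2=true, q4=true}.
      branch 2.2 (add \lnot q1, \lnot q4):
        ○ open, literals {q1=false, q2=true, q4=false}.
0 branches closed, 6 open.
Each open branch fixes some atoms; the unmentioned ones are free. Counting distinct full assignments: branch {q1=true, q2=false, q3=true, q4=true} (q5, q6) contributes 4 new; branch {q1=true, q4=true, q5=true} (q2, q3, q6) contributes 6 new; branch {q1=false, q2=false, q3=true, q4=false} (q5, q6) contributes 4 new; branch {q1=false, q4=false, q5=true} (q2, q3, q6) contributes 6 new; branch {q1=true, q2=true, q4=true} (q3, q5, q6) contributes 4 new; branch {q1=false, q2=true, q4=false} (q3, q5, q6) contributes 4 new. Total: 28.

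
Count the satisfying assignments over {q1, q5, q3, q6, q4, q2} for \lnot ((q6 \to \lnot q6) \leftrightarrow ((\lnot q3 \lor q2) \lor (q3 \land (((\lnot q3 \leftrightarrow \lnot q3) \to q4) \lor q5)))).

32

Initial set: {\lnot ((q6 \to \lnot q6) \leftrightarrow ((\lnot q3 \lor q2) \lor (q3 \land (((\lnot q3 \leftrightarrow \lnot q3) \to q4) \lor q5))))}.
\lnot ((q6 \to \lnot q6) \leftrightarrow ((\lnot q3 \lor q2) \lor (q3 \land (((\lnot q3 \leftrightarrow \lnot q3) \to q4) \lor q5)))): β-rule — branch into (q6 \to \lnot q6), \lnot ((\lnot q3 \lor q2) \lor (q3 \land (((\lnot q3 \leftrightarrow \lnot q3) \to q4) \lor q5)))  //  \lnot (q6 \to \lnot q6), ((\lnot q3 \lor q2) \lor (q3 \land (((\lnot q3 \leftrightarrow \lnot q3) \to q4) \lor q5))).
  branch 1 (add (q6 \to \lnot q6), \lnot ((\lnot q3 \lor q2) \lor (q3 \land (((\lnot q3 \leftrightarrow \lnot q3) \to q4) \lor q5)))):
    \lnot ((\lnot q3 \lor q2) \lor (q3 \land (((\lnot q3 \leftrightarrow \lnot q3) \to q4) \lor q5))): α-rule — add \lnot (\lnot q3 \lor q2), \lnot (q3 \land (((\lnot q3 \leftrightarrow \lnot q3) \to q4) \lor q5)).
    \lnot (\lnot q3 \lor q2): α-rule — add \lnot \lnot q3, \lnot q2.
    (q6 \to \lnot q6): β-rule — branch into \lnot q6  //  \lnot q6.
      branch 1.1 (add \lnot q6):
        \lnot (q3 \land (((\lnot q3 \leftrightarrow \lnot q3) \to q4) \lor q5)): β-rule — branch into \lnot q3  //  \lnot (((\lnot q3 \leftrightarrow \lnot q3) \to q4) \lor q5).
          branch 1.1.1 (add \lnot q3):
            × closes — contains both q3 and \lnot q3.
          branch 1.1.2 (add \lnot (((\lnot q3 \leftrightarrow \lnot q3) \to q4) \lor q5)):
            \lnot (((\lnot q3 \leftrightarrow \lnot q3) \to q4) \lor q5): α-rule — add \lnot ((\lnot q3 \leftrightarrow \lnot q3) \to q4), \lnot q5.
            \lnot ((\lnot q3 \leftrightarrow \lnot q3) \to q4): α-rule — add (\lnot q3 \leftrightarrow \lnot q3), \lnot q4.
            (\lnot q3 \leftrightarrow \lnot q3): β-rule — branch into \lnot q3, \lnot q3  //  \lnot \lnot q3, \lnot \lnot q3.
              branch 1.1.2.1 (add \lnot q3, \lnot q3):
                × closes — contains both q3 and \lnot q3.
              branch 1.1.2.2 (add \lnot \lnot q3, \lnot \lnot q3):
                ○ open, literals {q2=F, q3=T, q4=F, q5=F, q6=F}.
      branch 1.2 (add \lnot q6):
        \lnot (q3 \land (((\lnot q3 \leftrightarrow \lnot q3) \to q4) \lor q5)): β-rule — branch into \lnot q3  //  \lnot (((\lnot q3 \leftrightarrow \lnot q3) \to q4) \lor q5).
          branch 1.2.1 (add \lnot q3):
            × closes — contains both q3 and \lnot q3.
          branch 1.2.2 (add \lnot (((\lnot q3 \leftrightarrow \lnot q3) \to q4) \lor q5)):
            \lnot (((\lnot q3 \leftrightarrow \lnot q3) \to q4) \lor q5): α-rule — add \lnot ((\lnot q3 \leftrightarrow \lnot q3) \to q4), \lnot q5.
            \lnot ((\lnot q3 \leftrightarrow \lnot q3) \to q4): α-rule — add (\lnot q3 \leftrightarrow \lnot q3), \lnot q4.
            (\lnot q3 \leftrightarrow \lnot q3): β-rule — branch into \lnot q3, \lnot q3  //  \lnot \lnot q3, \lnot \lnot q3.
              branch 1.2.2.1 (add \lnot q3, \lnot q3):
                × closes — contains both q3 and \lnot q3.
              branch 1.2.2.2 (add \lnot \lnot q3, \lnot \lnot q3):
                ○ open, literals {q2=F, q3=T, q4=F, q5=F, q6=F}.
  branch 2 (add \lnot (q6 \to \lnot q6), ((\lnot q3 \lor q2) \lor (q3 \land (((\lnot q3 \leftrightarrow \lnot q3) \to q4) \lor q5)))):
    \lnot (q6 \to \lnot q6): α-rule — add q6, \lnot \lnot q6.
    ((\lnot q3 \lor q2) \lor (q3 \land (((\lnot q3 \leftrightarrow \lnot q3) \to q4) \lor q5))): β-rule — branch into (\lnot q3 \lor q2)  //  (q3 \land (((\lnot q3 \leftrightarrow \lnot q3) \to q4) \lor q5)).
      branch 2.1 (add (\lnot q3 \lor q2)):
        (\lnot q3 \lor q2): β-rule — branch into \lnot q3  //  q2.
          branch 2.1.1 (add \lnot q3):
            ○ open, literals {q3=F, q6=T}.
          branch 2.1.2 (add q2):
            ○ open, literals {q2=T, q6=T}.
      branch 2.2 (add (q3 \land (((\lnot q3 \leftrightarrow \lnot q3) \to q4) \lor q5))):
        (q3 \land (((\lnot q3 \leftrightarrow \lnot q3) \to q4) \lor q5)): α-rule — add q3, (((\lnot q3 \leftrightarrow \lnot q3) \to q4) \lor q5).
        (((\lnot q3 \leftrightarrow \lnot q3) \to q4) \lor q5): β-rule — branch into ((\lnot q3 \leftrightarrow \lnot q3) \to q4)  //  q5.
          branch 2.2.1 (add ((\lnot q3 \leftrightarrow \lnot q3) \to q4)):
            ((\lnot q3 \leftrightarrow \lnot q3) \to q4): β-rule — branch into \lnot (\lnot q3 \leftrightarrow \lnot q3)  //  q4.
              branch 2.2.1.1 (add \lnot (\lnot q3 \leftrightarrow \lnot q3)):
                \lnot (\lnot q3 \leftrightarrow \lnot q3): β-rule — branch into \lnot q3, \lnot \lnot q3  //  \lnot \lnot q3, \lnot q3.
                  branch 2.2.1.1.1 (add \lnot q3, \lnot \lnot q3):
                    × closes — contains both q3 and \lnot q3.
                  branch 2.2.1.1.2 (add \lnot \lnot q3, \lnot q3):
                    × closes — contains both q3 and \lnot q3.
              branch 2.2.1.2 (add q4):
                ○ open, literals {q3=T, q4=T, q6=T}.
          branch 2.2.2 (add q5):
            ○ open, literals {q3=T, q5=T, q6=T}.
6 branches closed, 6 open.
Each open branch fixes some atoms; the unmentioned ones are free. Counting distinct full assignments: branch {q2=F, q3=T, q4=F, q5=F, q6=F} (q1) contributes 2 new; branch {q2=F, q3=T, q4=F, q5=F, q6=F} (q1) contributes 0 new; branch {q3=F, q6=T} (q1, q5, q4, q2) contributes 16 new; branch {q2=T, q6=T} (q1, q5, q3, q4) contributes 8 new; branch {q3=T, q4=T, q6=T} (q1, q5, q2) contributes 4 new; branch {q3=T, q5=T, q6=T} (q1, q4, q2) contributes 2 new. Total: 32.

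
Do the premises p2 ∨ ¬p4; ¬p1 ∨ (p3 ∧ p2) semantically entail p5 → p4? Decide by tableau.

No

Initial set: {(p2 ∨ ¬p4); (¬p1 ∨ (p3 ∧ p2)); ¬(p5 → p4)}.
¬(p5 → p4): α-rule — add p5, ¬p4.
(p2 ∨ ¬p4): β-rule — branch into p2  //  ¬p4.
  branch 1 (add p2):
    (¬p1 ∨ (p3 ∧ p2)): β-rule — branch into ¬p1  //  (p3 ∧ p2).
      branch 1.1 (add ¬p1):
        ○ open, literals {p1=0, p2=1, p4=0, p5=1}.
      branch 1.2 (add (p3 ∧ p2)):
        (p3 ∧ p2): α-rule — add p3, p2.
        ○ open, literals {p2=1, p3=1, p4=0, p5=1}.
  branch 2 (add ¬p4):
    (¬p1 ∨ (p3 ∧ p2)): β-rule — branch into ¬p1  //  (p3 ∧ p2).
      branch 2.1 (add ¬p1):
        ○ open, literals {p1=0, p4=0, p5=1}.
      branch 2.2 (add (p3 ∧ p2)):
        (p3 ∧ p2): α-rule — add p3, p2.
        ○ open, literals {p2=1, p3=1, p4=0, p5=1}.
0 branches closed, 4 open.
An open branch gives a countermodel: p1=0, p2=1, p4=0, p5=1 (unmentioned atoms arbitrary); the premises hold there but the conclusion fails.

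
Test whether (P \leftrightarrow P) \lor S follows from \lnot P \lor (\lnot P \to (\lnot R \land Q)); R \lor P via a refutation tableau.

Initial set: {T (\lnot P \lor (\lnot P \to (\lnot R \land Q))); T (R \lor P); F ((P \leftrightarrow P) \lor S)}.
F ((P \leftrightarrow P) \lor S): α-rule — add F (P \leftrightarrow P), F S.
T (\lnot P \lor (\lnot P \to (\lnot R \land Q))): β-rule — branch into T \lnot P  //  T (\lnot P \to (\lnot R \land Q)).
  branch 1 (add T \lnot P):
    T (R \lor P): β-rule — branch into T R  //  T P.
      branch 1.1 (add T R):
        F (P \leftrightarrow P): β-rule — branch into T P, F P  //  F P, T P.
          branch 1.1.1 (add T P, F P):
            × closes — contains both P and \lnot P.
          branch 1.1.2 (add F P, T P):
            × closes — contains both P and \lnot P.
      branch 1.2 (add T P):
        × closes — contains both P and \lnot P.
  branch 2 (add T (\lnot P \to (\lnot R \land Q))):
    T (R \lor P): β-rule — branch into T R  //  T P.
      branch 2.1 (add T R):
        F (P \leftrightarrow P): β-rule — branch into T P, F P  //  F P, T P.
          branch 2.1.1 (add T P, F P):
            × closes — contains both P and \lnot P.
          branch 2.1.2 (add F P, T P):
            × closes — contains both P and \lnot P.
      branch 2.2 (add T P):
        F (P \leftrightarrow P): β-rule — branch into T P, F P  //  F P, T P.
          branch 2.2.1 (add T P, F P):
            × closes — contains both P and \lnot P.
          branch 2.2.2 (add F P, T P):
            × closes — contains both P and \lnot P.
All 7 branches close.
Every branch closed, so the premises entail the conclusion.

Yes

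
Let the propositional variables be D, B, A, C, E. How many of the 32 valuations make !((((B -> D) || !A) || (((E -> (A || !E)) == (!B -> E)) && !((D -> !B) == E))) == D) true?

14

Initial set: {!((((B -> D) || !A) || (((E -> (A || !E)) == (!B -> E)) && !((D -> !B) == E))) == D)}.
!((((B -> D) || !A) || (((E -> (A || !E)) == (!B -> E)) && !((D -> !B) == E))) == D): β-rule — branch into (((B -> D) || !A) || (((E -> (A || !E)) == (!B -> E)) && !((D -> !B) == E))), !D  //  !(((B -> D) || !A) || (((E -> (A || !E)) == (!B -> E)) && !((D -> !B) == E))), D.
  branch 1 (add (((B -> D) || !A) || (((E -> (A || !E)) == (!B -> E)) && !((D -> !B) == E))), !D):
    (((B -> D) || !A) || (((E -> (A || !E)) == (!B -> E)) && !((D -> !B) == E))): β-rule — branch into ((B -> D) || !A)  //  (((E -> (A || !E)) == (!B -> E)) && !((D -> !B) == E)).
      branch 1.1 (add ((B -> D) || !A)):
        ((B -> D) || !A): β-rule — branch into (B -> D)  //  !A.
          branch 1.1.1 (add (B -> D)):
            (B -> D): β-rule — branch into !B  //  D.
              branch 1.1.1.1 (add !B):
                ○ open, literals {B=0, D=0}.
              branch 1.1.1.2 (add D):
                × closes — contains both D and !D.
          branch 1.1.2 (add !A):
            ○ open, literals {A=0, D=0}.
      branch 1.2 (add (((E -> (A || !E)) == (!B -> E)) && !((D -> !B) == E))):
        (((E -> (A || !E)) == (!B -> E)) && !((D -> !B) == E)): α-rule — add ((E -> (A || !E)) == (!B -> E)), !((D -> !B) == E).
        ((E -> (A || !E)) == (!B -> E)): β-rule — branch into (E -> (A || !E)), (!B -> E)  //  !(E -> (A || !E)), !(!B -> E).
          branch 1.2.1 (add (E -> (A || !E)), (!B -> E)):
            !((D -> !B) == E): β-rule — branch into (D -> !B), !E  //  !(D -> !B), E.
              branch 1.2.1.1 (add (D -> !B), !E):
                (E -> (A || !E)): β-rule — branch into !E  //  (A || !E).
                  branch 1.2.1.1.1 (add !E):
                    (!B -> E): β-rule — branch into !!B  //  E.
                      branch 1.2.1.1.1.1 (add !!B):
                        (D -> !B): β-rule — branch into !D  //  !B.
                          branch 1.2.1.1.1.1.1 (add !D):
                            ○ open, literals {B=1, D=0, E=0}.
                          branch 1.2.1.1.1.1.2 (add !B):
                            × closes — contains both B and !B.
                      branch 1.2.1.1.1.2 (add E):
                        × closes — contains both E and !E.
                  branch 1.2.1.1.2 (add (A || !E)):
                    (!B -> E): β-rule — branch into !!B  //  E.
                      branch 1.2.1.1.2.1 (add !!B):
                        (D -> !B): β-rule — branch into !D  //  !B.
                          branch 1.2.1.1.2.1.1 (add !D):
                            (A || !E): β-rule — branch into A  //  !E.
                              branch 1.2.1.1.2.1.1.1 (add A):
                                ○ open, literals {A=1, B=1, D=0, E=0}.
                              branch 1.2.1.1.2.1.1.2 (add !E):
                                ○ open, literals {B=1, D=0, E=0}.
                          branch 1.2.1.1.2.1.2 (add !B):
                            × closes — contains both B and !B.
                      branch 1.2.1.1.2.2 (add E):
                        × closes — contains both E and !E.
              branch 1.2.1.2 (add !(D -> !B), E):
                !(D -> !B): α-rule — add D, !!B.
                × closes — contains both D and !D.
          branch 1.2.2 (add !(E -> (A || !E)), !(!B -> E)):
            !(E -> (A || !E)): α-rule — add E, !(A || !E).
            !(!B -> E): α-rule — add !B, !E.
            × closes — contains both E and !E.
  branch 2 (add !(((B -> D) || !A) || (((E -> (A || !E)) == (!B -> E)) && !((D -> !B) == E))), D):
    !(((B -> D) || !A) || (((E -> (A || !E)) == (!B -> E)) && !((D -> !B) == E))): α-rule — add !((B -> D) || !A), !(((E -> (A || !E)) == (!B -> E)) && !((D -> !B) == E)).
    !((B -> D) || !A): α-rule — add !(B -> D), !!A.
    !(B -> D): α-rule — add B, !D.
    × closes — contains both D and !D.
8 branches closed, 5 open.
Each open branch fixes some atoms; the unmentioned ones are free. Counting distinct full assignments: branch {B=0, D=0} (A, C, E) contributes 8 new; branch {A=0, D=0} (B, C, E) contributes 4 new; branch {B=1, D=0, E=0} (A, C) contributes 2 new; branch {A=1, B=1, D=0, E=0} (C) contributes 0 new; branch {B=1, D=0, E=0} (A, C) contributes 0 new. Total: 14.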